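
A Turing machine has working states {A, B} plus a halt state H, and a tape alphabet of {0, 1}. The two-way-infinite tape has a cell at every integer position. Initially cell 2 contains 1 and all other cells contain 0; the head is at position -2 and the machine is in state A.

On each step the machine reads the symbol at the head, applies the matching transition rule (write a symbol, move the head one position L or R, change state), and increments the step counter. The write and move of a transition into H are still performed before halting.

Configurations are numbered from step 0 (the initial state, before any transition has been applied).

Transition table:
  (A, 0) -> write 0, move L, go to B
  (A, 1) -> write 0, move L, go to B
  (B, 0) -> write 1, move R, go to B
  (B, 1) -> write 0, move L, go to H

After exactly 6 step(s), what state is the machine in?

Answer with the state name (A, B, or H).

Answer: B

Derivation:
Step 1: in state A at pos -2, read 0 -> (A,0)->write 0,move L,goto B. Now: state=B, head=-3, tape[-4..3]=00000010 (head:  ^)
Step 2: in state B at pos -3, read 0 -> (B,0)->write 1,move R,goto B. Now: state=B, head=-2, tape[-4..3]=01000010 (head:   ^)
Step 3: in state B at pos -2, read 0 -> (B,0)->write 1,move R,goto B. Now: state=B, head=-1, tape[-4..3]=01100010 (head:    ^)
Step 4: in state B at pos -1, read 0 -> (B,0)->write 1,move R,goto B. Now: state=B, head=0, tape[-4..3]=01110010 (head:     ^)
Step 5: in state B at pos 0, read 0 -> (B,0)->write 1,move R,goto B. Now: state=B, head=1, tape[-4..3]=01111010 (head:      ^)
Step 6: in state B at pos 1, read 0 -> (B,0)->write 1,move R,goto B. Now: state=B, head=2, tape[-4..3]=01111110 (head:       ^)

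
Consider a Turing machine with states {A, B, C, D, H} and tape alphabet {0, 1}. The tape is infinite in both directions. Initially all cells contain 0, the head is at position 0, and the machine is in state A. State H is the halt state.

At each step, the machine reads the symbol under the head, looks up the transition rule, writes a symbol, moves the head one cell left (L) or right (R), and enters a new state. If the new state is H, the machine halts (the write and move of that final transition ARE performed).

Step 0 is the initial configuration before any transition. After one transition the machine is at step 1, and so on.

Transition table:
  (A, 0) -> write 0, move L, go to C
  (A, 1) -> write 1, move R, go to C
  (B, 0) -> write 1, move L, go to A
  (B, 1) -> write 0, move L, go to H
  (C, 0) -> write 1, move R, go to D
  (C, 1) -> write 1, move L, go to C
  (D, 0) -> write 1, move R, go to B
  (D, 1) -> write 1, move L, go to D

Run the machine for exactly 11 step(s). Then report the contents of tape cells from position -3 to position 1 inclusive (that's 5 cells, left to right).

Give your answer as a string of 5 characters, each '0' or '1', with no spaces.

Answer: 01111

Derivation:
Step 1: in state A at pos 0, read 0 -> (A,0)->write 0,move L,goto C. Now: state=C, head=-1, tape[-2..1]=0000 (head:  ^)
Step 2: in state C at pos -1, read 0 -> (C,0)->write 1,move R,goto D. Now: state=D, head=0, tape[-2..1]=0100 (head:   ^)
Step 3: in state D at pos 0, read 0 -> (D,0)->write 1,move R,goto B. Now: state=B, head=1, tape[-2..2]=01100 (head:    ^)
Step 4: in state B at pos 1, read 0 -> (B,0)->write 1,move L,goto A. Now: state=A, head=0, tape[-2..2]=01110 (head:   ^)
Step 5: in state A at pos 0, read 1 -> (A,1)->write 1,move R,goto C. Now: state=C, head=1, tape[-2..2]=01110 (head:    ^)
Step 6: in state C at pos 1, read 1 -> (C,1)->write 1,move L,goto C. Now: state=C, head=0, tape[-2..2]=01110 (head:   ^)
Step 7: in state C at pos 0, read 1 -> (C,1)->write 1,move L,goto C. Now: state=C, head=-1, tape[-2..2]=01110 (head:  ^)
Step 8: in state C at pos -1, read 1 -> (C,1)->write 1,move L,goto C. Now: state=C, head=-2, tape[-3..2]=001110 (head:  ^)
Step 9: in state C at pos -2, read 0 -> (C,0)->write 1,move R,goto D. Now: state=D, head=-1, tape[-3..2]=011110 (head:   ^)
Step 10: in state D at pos -1, read 1 -> (D,1)->write 1,move L,goto D. Now: state=D, head=-2, tape[-3..2]=011110 (head:  ^)
Step 11: in state D at pos -2, read 1 -> (D,1)->write 1,move L,goto D. Now: state=D, head=-3, tape[-4..2]=0011110 (head:  ^)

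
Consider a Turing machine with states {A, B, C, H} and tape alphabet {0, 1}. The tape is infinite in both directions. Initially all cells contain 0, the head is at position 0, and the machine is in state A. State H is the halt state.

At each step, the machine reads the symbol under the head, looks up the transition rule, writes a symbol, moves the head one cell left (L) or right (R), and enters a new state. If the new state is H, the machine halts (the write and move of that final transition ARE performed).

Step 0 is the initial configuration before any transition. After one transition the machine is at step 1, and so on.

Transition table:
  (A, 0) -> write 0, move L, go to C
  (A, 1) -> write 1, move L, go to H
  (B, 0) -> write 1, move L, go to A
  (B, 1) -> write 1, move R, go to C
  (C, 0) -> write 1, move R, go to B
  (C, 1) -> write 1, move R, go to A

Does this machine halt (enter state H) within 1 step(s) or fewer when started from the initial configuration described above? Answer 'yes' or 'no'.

Answer: no

Derivation:
Step 1: in state A at pos 0, read 0 -> (A,0)->write 0,move L,goto C. Now: state=C, head=-1, tape[-2..1]=0000 (head:  ^)
After 1 step(s): state = C (not H) -> not halted within 1 -> no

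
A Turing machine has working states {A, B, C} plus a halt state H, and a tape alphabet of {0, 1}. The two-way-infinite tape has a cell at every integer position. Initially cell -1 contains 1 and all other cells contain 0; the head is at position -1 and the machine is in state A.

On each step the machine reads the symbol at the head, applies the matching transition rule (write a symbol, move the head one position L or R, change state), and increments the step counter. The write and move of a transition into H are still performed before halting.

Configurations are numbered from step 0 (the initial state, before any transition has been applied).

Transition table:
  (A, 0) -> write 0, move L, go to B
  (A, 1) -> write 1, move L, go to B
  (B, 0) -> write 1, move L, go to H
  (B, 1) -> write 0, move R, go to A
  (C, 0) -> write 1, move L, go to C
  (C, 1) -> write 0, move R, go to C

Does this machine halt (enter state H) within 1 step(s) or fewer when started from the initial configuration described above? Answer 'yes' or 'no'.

Answer: no

Derivation:
Step 1: in state A at pos -1, read 1 -> (A,1)->write 1,move L,goto B. Now: state=B, head=-2, tape[-3..0]=0010 (head:  ^)
After 1 step(s): state = B (not H) -> not halted within 1 -> no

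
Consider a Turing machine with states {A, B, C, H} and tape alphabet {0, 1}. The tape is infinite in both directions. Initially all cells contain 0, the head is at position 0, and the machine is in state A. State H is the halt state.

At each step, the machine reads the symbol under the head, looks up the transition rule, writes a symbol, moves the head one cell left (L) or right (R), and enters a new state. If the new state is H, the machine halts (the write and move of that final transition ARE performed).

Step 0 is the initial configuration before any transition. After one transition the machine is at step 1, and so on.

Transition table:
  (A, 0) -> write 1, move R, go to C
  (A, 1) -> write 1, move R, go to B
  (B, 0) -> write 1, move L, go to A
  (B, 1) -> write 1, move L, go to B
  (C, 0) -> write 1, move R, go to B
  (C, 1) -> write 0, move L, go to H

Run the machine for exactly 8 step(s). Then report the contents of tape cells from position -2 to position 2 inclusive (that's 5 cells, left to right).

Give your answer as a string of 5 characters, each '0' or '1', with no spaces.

Step 1: in state A at pos 0, read 0 -> (A,0)->write 1,move R,goto C. Now: state=C, head=1, tape[-1..2]=0100 (head:   ^)
Step 2: in state C at pos 1, read 0 -> (C,0)->write 1,move R,goto B. Now: state=B, head=2, tape[-1..3]=01100 (head:    ^)
Step 3: in state B at pos 2, read 0 -> (B,0)->write 1,move L,goto A. Now: state=A, head=1, tape[-1..3]=01110 (head:   ^)
Step 4: in state A at pos 1, read 1 -> (A,1)->write 1,move R,goto B. Now: state=B, head=2, tape[-1..3]=01110 (head:    ^)
Step 5: in state B at pos 2, read 1 -> (B,1)->write 1,move L,goto B. Now: state=B, head=1, tape[-1..3]=01110 (head:   ^)
Step 6: in state B at pos 1, read 1 -> (B,1)->write 1,move L,goto B. Now: state=B, head=0, tape[-1..3]=01110 (head:  ^)
Step 7: in state B at pos 0, read 1 -> (B,1)->write 1,move L,goto B. Now: state=B, head=-1, tape[-2..3]=001110 (head:  ^)
Step 8: in state B at pos -1, read 0 -> (B,0)->write 1,move L,goto A. Now: state=A, head=-2, tape[-3..3]=0011110 (head:  ^)

Answer: 01111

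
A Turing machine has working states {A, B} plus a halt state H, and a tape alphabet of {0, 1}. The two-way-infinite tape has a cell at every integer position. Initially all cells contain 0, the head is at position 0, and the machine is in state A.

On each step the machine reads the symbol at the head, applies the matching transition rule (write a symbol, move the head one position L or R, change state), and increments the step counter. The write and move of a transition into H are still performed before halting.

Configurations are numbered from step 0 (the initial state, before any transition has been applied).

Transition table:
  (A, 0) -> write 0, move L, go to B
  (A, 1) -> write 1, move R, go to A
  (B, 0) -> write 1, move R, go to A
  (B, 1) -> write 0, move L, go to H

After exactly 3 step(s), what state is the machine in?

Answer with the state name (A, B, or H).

Step 1: in state A at pos 0, read 0 -> (A,0)->write 0,move L,goto B. Now: state=B, head=-1, tape[-2..1]=0000 (head:  ^)
Step 2: in state B at pos -1, read 0 -> (B,0)->write 1,move R,goto A. Now: state=A, head=0, tape[-2..1]=0100 (head:   ^)
Step 3: in state A at pos 0, read 0 -> (A,0)->write 0,move L,goto B. Now: state=B, head=-1, tape[-2..1]=0100 (head:  ^)

Answer: B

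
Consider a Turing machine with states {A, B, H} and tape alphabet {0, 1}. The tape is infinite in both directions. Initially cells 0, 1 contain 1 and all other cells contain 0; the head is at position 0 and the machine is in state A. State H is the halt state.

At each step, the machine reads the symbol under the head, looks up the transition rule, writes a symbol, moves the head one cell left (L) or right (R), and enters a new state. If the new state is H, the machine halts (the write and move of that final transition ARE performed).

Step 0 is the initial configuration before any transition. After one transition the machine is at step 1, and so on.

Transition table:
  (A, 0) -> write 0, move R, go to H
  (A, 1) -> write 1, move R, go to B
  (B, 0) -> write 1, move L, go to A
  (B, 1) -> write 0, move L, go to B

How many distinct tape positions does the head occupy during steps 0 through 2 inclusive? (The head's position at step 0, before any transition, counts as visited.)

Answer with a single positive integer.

Answer: 2

Derivation:
Step 1: in state A at pos 0, read 1 -> (A,1)->write 1,move R,goto B. Now: state=B, head=1, tape[-1..2]=0110 (head:   ^)
Step 2: in state B at pos 1, read 1 -> (B,1)->write 0,move L,goto B. Now: state=B, head=0, tape[-1..2]=0100 (head:  ^)
Head positions at steps 0..2: starting at 0, distinct positions visited = {0, 1} -> 2 position(s)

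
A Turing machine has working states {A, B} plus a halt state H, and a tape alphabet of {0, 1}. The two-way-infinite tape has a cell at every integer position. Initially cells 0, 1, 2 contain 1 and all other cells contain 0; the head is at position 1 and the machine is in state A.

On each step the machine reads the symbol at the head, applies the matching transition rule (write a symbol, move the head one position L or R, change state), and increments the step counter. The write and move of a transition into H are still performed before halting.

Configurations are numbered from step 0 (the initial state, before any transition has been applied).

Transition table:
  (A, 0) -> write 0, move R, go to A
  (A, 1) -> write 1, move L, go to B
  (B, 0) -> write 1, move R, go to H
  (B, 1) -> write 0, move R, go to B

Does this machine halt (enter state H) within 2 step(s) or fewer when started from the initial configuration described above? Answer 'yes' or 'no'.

Answer: no

Derivation:
Step 1: in state A at pos 1, read 1 -> (A,1)->write 1,move L,goto B. Now: state=B, head=0, tape[-1..3]=01110 (head:  ^)
Step 2: in state B at pos 0, read 1 -> (B,1)->write 0,move R,goto B. Now: state=B, head=1, tape[-1..3]=00110 (head:   ^)
After 2 step(s): state = B (not H) -> not halted within 2 -> no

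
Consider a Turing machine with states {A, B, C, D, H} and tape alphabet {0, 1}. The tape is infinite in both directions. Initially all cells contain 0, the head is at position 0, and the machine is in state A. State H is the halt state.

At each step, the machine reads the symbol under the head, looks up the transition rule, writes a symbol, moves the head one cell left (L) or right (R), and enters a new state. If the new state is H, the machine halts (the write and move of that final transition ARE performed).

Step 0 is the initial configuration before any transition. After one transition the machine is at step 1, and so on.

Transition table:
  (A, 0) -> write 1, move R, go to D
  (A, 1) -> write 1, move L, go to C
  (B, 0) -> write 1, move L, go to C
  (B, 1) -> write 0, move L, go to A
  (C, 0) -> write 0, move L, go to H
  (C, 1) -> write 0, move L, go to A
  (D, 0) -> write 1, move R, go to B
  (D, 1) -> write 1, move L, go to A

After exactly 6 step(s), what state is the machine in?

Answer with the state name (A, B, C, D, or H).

Step 1: in state A at pos 0, read 0 -> (A,0)->write 1,move R,goto D. Now: state=D, head=1, tape[-1..2]=0100 (head:   ^)
Step 2: in state D at pos 1, read 0 -> (D,0)->write 1,move R,goto B. Now: state=B, head=2, tape[-1..3]=01100 (head:    ^)
Step 3: in state B at pos 2, read 0 -> (B,0)->write 1,move L,goto C. Now: state=C, head=1, tape[-1..3]=01110 (head:   ^)
Step 4: in state C at pos 1, read 1 -> (C,1)->write 0,move L,goto A. Now: state=A, head=0, tape[-1..3]=01010 (head:  ^)
Step 5: in state A at pos 0, read 1 -> (A,1)->write 1,move L,goto C. Now: state=C, head=-1, tape[-2..3]=001010 (head:  ^)
Step 6: in state C at pos -1, read 0 -> (C,0)->write 0,move L,goto H. Now: state=H, head=-2, tape[-3..3]=0001010 (head:  ^)

Answer: H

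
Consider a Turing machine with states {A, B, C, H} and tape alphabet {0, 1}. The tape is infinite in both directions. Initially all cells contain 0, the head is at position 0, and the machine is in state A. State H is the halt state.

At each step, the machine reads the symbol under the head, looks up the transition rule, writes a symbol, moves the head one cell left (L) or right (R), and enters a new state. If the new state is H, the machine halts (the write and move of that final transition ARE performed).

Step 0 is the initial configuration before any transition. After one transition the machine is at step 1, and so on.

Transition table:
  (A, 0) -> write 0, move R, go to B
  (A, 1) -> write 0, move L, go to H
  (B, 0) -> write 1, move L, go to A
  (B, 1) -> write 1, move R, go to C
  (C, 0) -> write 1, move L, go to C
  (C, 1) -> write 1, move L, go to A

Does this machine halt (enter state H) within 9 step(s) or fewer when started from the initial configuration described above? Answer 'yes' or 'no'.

Answer: no

Derivation:
Step 1: in state A at pos 0, read 0 -> (A,0)->write 0,move R,goto B. Now: state=B, head=1, tape[-1..2]=0000 (head:   ^)
Step 2: in state B at pos 1, read 0 -> (B,0)->write 1,move L,goto A. Now: state=A, head=0, tape[-1..2]=0010 (head:  ^)
Step 3: in state A at pos 0, read 0 -> (A,0)->write 0,move R,goto B. Now: state=B, head=1, tape[-1..2]=0010 (head:   ^)
Step 4: in state B at pos 1, read 1 -> (B,1)->write 1,move R,goto C. Now: state=C, head=2, tape[-1..3]=00100 (head:    ^)
Step 5: in state C at pos 2, read 0 -> (C,0)->write 1,move L,goto C. Now: state=C, head=1, tape[-1..3]=00110 (head:   ^)
Step 6: in state C at pos 1, read 1 -> (C,1)->write 1,move L,goto A. Now: state=A, head=0, tape[-1..3]=00110 (head:  ^)
Step 7: in state A at pos 0, read 0 -> (A,0)->write 0,move R,goto B. Now: state=B, head=1, tape[-1..3]=00110 (head:   ^)
Step 8: in state B at pos 1, read 1 -> (B,1)->write 1,move R,goto C. Now: state=C, head=2, tape[-1..3]=00110 (head:    ^)
Step 9: in state C at pos 2, read 1 -> (C,1)->write 1,move L,goto A. Now: state=A, head=1, tape[-1..3]=00110 (head:   ^)
After 9 step(s): state = A (not H) -> not halted within 9 -> no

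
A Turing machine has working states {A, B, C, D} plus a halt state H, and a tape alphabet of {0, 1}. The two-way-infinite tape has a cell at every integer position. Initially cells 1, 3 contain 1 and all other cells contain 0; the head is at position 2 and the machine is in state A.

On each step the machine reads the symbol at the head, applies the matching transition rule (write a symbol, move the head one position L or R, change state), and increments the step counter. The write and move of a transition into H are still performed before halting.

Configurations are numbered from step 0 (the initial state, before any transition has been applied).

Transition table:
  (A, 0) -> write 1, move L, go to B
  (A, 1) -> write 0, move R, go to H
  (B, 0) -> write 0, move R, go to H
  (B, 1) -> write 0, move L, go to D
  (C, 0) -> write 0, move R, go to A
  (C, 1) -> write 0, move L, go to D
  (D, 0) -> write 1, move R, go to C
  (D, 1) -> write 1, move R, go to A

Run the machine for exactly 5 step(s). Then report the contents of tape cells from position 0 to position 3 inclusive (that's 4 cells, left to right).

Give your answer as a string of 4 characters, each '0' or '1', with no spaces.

Answer: 1001

Derivation:
Step 1: in state A at pos 2, read 0 -> (A,0)->write 1,move L,goto B. Now: state=B, head=1, tape[0..4]=01110 (head:  ^)
Step 2: in state B at pos 1, read 1 -> (B,1)->write 0,move L,goto D. Now: state=D, head=0, tape[-1..4]=000110 (head:  ^)
Step 3: in state D at pos 0, read 0 -> (D,0)->write 1,move R,goto C. Now: state=C, head=1, tape[-1..4]=010110 (head:   ^)
Step 4: in state C at pos 1, read 0 -> (C,0)->write 0,move R,goto A. Now: state=A, head=2, tape[-1..4]=010110 (head:    ^)
Step 5: in state A at pos 2, read 1 -> (A,1)->write 0,move R,goto H. Now: state=H, head=3, tape[-1..4]=010010 (head:     ^)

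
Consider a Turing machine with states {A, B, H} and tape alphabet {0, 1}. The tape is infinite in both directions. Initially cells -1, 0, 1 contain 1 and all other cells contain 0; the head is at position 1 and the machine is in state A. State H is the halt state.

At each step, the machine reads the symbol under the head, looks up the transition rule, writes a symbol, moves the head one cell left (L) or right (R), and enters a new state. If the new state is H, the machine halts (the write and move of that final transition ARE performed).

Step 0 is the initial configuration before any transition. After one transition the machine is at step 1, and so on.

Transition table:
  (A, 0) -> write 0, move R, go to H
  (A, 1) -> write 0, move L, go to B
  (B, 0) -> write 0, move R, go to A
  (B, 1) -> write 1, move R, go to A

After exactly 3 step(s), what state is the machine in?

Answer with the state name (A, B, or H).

Step 1: in state A at pos 1, read 1 -> (A,1)->write 0,move L,goto B. Now: state=B, head=0, tape[-2..2]=01100 (head:   ^)
Step 2: in state B at pos 0, read 1 -> (B,1)->write 1,move R,goto A. Now: state=A, head=1, tape[-2..2]=01100 (head:    ^)
Step 3: in state A at pos 1, read 0 -> (A,0)->write 0,move R,goto H. Now: state=H, head=2, tape[-2..3]=011000 (head:     ^)

Answer: H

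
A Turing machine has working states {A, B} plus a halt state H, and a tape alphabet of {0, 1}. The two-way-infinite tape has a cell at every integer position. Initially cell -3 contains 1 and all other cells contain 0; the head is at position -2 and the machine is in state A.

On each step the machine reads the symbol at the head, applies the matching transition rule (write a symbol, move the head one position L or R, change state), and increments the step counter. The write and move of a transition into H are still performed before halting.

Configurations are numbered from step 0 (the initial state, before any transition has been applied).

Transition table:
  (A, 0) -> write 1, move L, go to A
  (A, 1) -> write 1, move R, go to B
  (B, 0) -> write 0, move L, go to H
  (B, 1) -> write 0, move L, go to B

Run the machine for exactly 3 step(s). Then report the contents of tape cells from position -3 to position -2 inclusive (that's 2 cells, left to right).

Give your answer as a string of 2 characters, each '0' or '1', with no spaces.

Answer: 10

Derivation:
Step 1: in state A at pos -2, read 0 -> (A,0)->write 1,move L,goto A. Now: state=A, head=-3, tape[-4..-1]=0110 (head:  ^)
Step 2: in state A at pos -3, read 1 -> (A,1)->write 1,move R,goto B. Now: state=B, head=-2, tape[-4..-1]=0110 (head:   ^)
Step 3: in state B at pos -2, read 1 -> (B,1)->write 0,move L,goto B. Now: state=B, head=-3, tape[-4..-1]=0100 (head:  ^)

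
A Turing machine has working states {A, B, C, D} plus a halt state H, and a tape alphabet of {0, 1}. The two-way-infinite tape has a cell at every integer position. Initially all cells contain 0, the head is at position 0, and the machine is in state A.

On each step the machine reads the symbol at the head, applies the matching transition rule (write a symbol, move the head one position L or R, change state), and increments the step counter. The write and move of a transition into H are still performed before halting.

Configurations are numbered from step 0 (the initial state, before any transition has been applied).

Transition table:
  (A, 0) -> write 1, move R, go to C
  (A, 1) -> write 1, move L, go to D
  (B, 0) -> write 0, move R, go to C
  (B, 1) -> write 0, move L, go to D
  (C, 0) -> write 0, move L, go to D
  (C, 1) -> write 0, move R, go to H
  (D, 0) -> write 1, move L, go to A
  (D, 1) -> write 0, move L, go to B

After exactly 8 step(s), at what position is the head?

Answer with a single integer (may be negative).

Step 1: in state A at pos 0, read 0 -> (A,0)->write 1,move R,goto C. Now: state=C, head=1, tape[-1..2]=0100 (head:   ^)
Step 2: in state C at pos 1, read 0 -> (C,0)->write 0,move L,goto D. Now: state=D, head=0, tape[-1..2]=0100 (head:  ^)
Step 3: in state D at pos 0, read 1 -> (D,1)->write 0,move L,goto B. Now: state=B, head=-1, tape[-2..2]=00000 (head:  ^)
Step 4: in state B at pos -1, read 0 -> (B,0)->write 0,move R,goto C. Now: state=C, head=0, tape[-2..2]=00000 (head:   ^)
Step 5: in state C at pos 0, read 0 -> (C,0)->write 0,move L,goto D. Now: state=D, head=-1, tape[-2..2]=00000 (head:  ^)
Step 6: in state D at pos -1, read 0 -> (D,0)->write 1,move L,goto A. Now: state=A, head=-2, tape[-3..2]=001000 (head:  ^)
Step 7: in state A at pos -2, read 0 -> (A,0)->write 1,move R,goto C. Now: state=C, head=-1, tape[-3..2]=011000 (head:   ^)
Step 8: in state C at pos -1, read 1 -> (C,1)->write 0,move R,goto H. Now: state=H, head=0, tape[-3..2]=010000 (head:    ^)

Answer: 0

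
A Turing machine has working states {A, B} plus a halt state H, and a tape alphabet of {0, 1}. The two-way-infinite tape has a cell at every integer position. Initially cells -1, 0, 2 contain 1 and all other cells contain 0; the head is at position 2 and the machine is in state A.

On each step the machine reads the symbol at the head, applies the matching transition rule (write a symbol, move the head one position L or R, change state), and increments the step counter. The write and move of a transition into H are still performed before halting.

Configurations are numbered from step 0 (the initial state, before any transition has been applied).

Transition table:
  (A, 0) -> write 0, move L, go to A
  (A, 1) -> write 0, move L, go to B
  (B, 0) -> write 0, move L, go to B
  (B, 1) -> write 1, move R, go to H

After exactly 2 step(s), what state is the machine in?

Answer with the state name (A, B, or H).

Step 1: in state A at pos 2, read 1 -> (A,1)->write 0,move L,goto B. Now: state=B, head=1, tape[-2..3]=011000 (head:    ^)
Step 2: in state B at pos 1, read 0 -> (B,0)->write 0,move L,goto B. Now: state=B, head=0, tape[-2..3]=011000 (head:   ^)

Answer: B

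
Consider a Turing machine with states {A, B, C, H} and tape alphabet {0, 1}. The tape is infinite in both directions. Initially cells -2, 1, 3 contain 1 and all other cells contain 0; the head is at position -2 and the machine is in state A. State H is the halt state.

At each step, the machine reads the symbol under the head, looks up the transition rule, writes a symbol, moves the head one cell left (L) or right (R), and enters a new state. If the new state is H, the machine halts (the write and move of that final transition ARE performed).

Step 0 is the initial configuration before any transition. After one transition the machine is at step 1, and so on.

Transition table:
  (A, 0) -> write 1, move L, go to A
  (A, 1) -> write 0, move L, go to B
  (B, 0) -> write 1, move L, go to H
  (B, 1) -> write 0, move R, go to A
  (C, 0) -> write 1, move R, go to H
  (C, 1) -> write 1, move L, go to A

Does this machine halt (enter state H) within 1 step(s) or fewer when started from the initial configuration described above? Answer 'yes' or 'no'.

Step 1: in state A at pos -2, read 1 -> (A,1)->write 0,move L,goto B. Now: state=B, head=-3, tape[-4..4]=000001010 (head:  ^)
After 1 step(s): state = B (not H) -> not halted within 1 -> no

Answer: no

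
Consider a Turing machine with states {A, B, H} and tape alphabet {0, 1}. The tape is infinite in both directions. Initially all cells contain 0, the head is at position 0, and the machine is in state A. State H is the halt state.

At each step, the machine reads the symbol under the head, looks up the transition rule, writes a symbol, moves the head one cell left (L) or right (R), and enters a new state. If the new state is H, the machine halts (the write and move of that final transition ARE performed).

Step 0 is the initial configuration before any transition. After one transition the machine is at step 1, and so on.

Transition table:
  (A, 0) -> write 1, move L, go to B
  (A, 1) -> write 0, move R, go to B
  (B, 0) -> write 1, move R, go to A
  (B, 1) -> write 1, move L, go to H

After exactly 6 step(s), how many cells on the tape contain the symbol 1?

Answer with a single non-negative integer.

Answer: 3

Derivation:
Step 1: in state A at pos 0, read 0 -> (A,0)->write 1,move L,goto B. Now: state=B, head=-1, tape[-2..1]=0010 (head:  ^)
Step 2: in state B at pos -1, read 0 -> (B,0)->write 1,move R,goto A. Now: state=A, head=0, tape[-2..1]=0110 (head:   ^)
Step 3: in state A at pos 0, read 1 -> (A,1)->write 0,move R,goto B. Now: state=B, head=1, tape[-2..2]=01000 (head:    ^)
Step 4: in state B at pos 1, read 0 -> (B,0)->write 1,move R,goto A. Now: state=A, head=2, tape[-2..3]=010100 (head:     ^)
Step 5: in state A at pos 2, read 0 -> (A,0)->write 1,move L,goto B. Now: state=B, head=1, tape[-2..3]=010110 (head:    ^)
Step 6: in state B at pos 1, read 1 -> (B,1)->write 1,move L,goto H. Now: state=H, head=0, tape[-2..3]=010110 (head:   ^)
Cells containing 1 after step 6: {-1, 1, 2} -> 3 cell(s)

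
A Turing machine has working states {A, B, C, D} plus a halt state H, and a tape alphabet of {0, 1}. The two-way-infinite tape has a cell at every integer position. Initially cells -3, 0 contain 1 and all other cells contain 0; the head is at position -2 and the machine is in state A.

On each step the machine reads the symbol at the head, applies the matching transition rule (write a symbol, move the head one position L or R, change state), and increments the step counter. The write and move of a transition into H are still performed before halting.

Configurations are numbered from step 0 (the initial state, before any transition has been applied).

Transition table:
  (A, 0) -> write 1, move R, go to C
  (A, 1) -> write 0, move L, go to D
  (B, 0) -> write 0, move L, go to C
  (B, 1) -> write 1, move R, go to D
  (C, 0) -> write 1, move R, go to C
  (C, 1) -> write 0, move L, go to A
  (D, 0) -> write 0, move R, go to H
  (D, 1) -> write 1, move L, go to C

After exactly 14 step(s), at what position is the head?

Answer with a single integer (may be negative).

Answer: -6

Derivation:
Step 1: in state A at pos -2, read 0 -> (A,0)->write 1,move R,goto C. Now: state=C, head=-1, tape[-4..1]=011010 (head:    ^)
Step 2: in state C at pos -1, read 0 -> (C,0)->write 1,move R,goto C. Now: state=C, head=0, tape[-4..1]=011110 (head:     ^)
Step 3: in state C at pos 0, read 1 -> (C,1)->write 0,move L,goto A. Now: state=A, head=-1, tape[-4..1]=011100 (head:    ^)
Step 4: in state A at pos -1, read 1 -> (A,1)->write 0,move L,goto D. Now: state=D, head=-2, tape[-4..1]=011000 (head:   ^)
Step 5: in state D at pos -2, read 1 -> (D,1)->write 1,move L,goto C. Now: state=C, head=-3, tape[-4..1]=011000 (head:  ^)
Step 6: in state C at pos -3, read 1 -> (C,1)->write 0,move L,goto A. Now: state=A, head=-4, tape[-5..1]=0001000 (head:  ^)
Step 7: in state A at pos -4, read 0 -> (A,0)->write 1,move R,goto C. Now: state=C, head=-3, tape[-5..1]=0101000 (head:   ^)
Step 8: in state C at pos -3, read 0 -> (C,0)->write 1,move R,goto C. Now: state=C, head=-2, tape[-5..1]=0111000 (head:    ^)
Step 9: in state C at pos -2, read 1 -> (C,1)->write 0,move L,goto A. Now: state=A, head=-3, tape[-5..1]=0110000 (head:   ^)
Step 10: in state A at pos -3, read 1 -> (A,1)->write 0,move L,goto D. Now: state=D, head=-4, tape[-5..1]=0100000 (head:  ^)
Step 11: in state D at pos -4, read 1 -> (D,1)->write 1,move L,goto C. Now: state=C, head=-5, tape[-6..1]=00100000 (head:  ^)
Step 12: in state C at pos -5, read 0 -> (C,0)->write 1,move R,goto C. Now: state=C, head=-4, tape[-6..1]=01100000 (head:   ^)
Step 13: in state C at pos -4, read 1 -> (C,1)->write 0,move L,goto A. Now: state=A, head=-5, tape[-6..1]=01000000 (head:  ^)
Step 14: in state A at pos -5, read 1 -> (A,1)->write 0,move L,goto D. Now: state=D, head=-6, tape[-7..1]=000000000 (head:  ^)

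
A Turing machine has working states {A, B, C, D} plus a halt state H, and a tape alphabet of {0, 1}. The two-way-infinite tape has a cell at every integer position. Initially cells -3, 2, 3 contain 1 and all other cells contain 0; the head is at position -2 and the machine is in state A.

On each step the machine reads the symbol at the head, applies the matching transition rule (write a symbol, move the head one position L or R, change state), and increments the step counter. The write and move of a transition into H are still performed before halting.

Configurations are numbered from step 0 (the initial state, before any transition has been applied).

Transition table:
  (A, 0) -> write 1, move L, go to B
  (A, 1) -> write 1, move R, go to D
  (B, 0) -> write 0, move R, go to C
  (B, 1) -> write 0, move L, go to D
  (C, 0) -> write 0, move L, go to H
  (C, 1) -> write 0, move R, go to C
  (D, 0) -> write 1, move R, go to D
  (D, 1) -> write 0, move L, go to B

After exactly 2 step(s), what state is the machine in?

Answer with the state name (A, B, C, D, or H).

Step 1: in state A at pos -2, read 0 -> (A,0)->write 1,move L,goto B. Now: state=B, head=-3, tape[-4..4]=011000110 (head:  ^)
Step 2: in state B at pos -3, read 1 -> (B,1)->write 0,move L,goto D. Now: state=D, head=-4, tape[-5..4]=0001000110 (head:  ^)

Answer: D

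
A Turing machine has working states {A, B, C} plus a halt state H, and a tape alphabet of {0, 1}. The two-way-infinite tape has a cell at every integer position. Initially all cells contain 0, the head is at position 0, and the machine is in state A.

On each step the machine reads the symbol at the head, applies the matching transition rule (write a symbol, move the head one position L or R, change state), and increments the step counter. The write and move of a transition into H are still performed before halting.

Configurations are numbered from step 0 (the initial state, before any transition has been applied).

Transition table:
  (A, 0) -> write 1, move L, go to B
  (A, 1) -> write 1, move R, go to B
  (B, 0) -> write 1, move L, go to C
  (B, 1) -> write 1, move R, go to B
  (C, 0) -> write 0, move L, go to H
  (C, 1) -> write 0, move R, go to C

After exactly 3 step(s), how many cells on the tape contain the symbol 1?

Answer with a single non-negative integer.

Step 1: in state A at pos 0, read 0 -> (A,0)->write 1,move L,goto B. Now: state=B, head=-1, tape[-2..1]=0010 (head:  ^)
Step 2: in state B at pos -1, read 0 -> (B,0)->write 1,move L,goto C. Now: state=C, head=-2, tape[-3..1]=00110 (head:  ^)
Step 3: in state C at pos -2, read 0 -> (C,0)->write 0,move L,goto H. Now: state=H, head=-3, tape[-4..1]=000110 (head:  ^)
Cells containing 1 after step 3: {-1, 0} -> 2 cell(s)

Answer: 2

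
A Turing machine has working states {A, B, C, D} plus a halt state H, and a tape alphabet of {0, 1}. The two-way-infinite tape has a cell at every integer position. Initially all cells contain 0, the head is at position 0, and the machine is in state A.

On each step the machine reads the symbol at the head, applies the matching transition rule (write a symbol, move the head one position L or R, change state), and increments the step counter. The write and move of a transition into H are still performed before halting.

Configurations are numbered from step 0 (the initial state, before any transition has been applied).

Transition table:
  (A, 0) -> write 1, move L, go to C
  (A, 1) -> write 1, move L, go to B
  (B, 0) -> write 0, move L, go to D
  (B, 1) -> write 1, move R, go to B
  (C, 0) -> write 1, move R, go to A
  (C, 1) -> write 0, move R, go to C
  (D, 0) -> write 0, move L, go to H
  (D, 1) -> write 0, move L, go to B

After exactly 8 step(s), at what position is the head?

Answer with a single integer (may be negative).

Answer: 0

Derivation:
Step 1: in state A at pos 0, read 0 -> (A,0)->write 1,move L,goto C. Now: state=C, head=-1, tape[-2..1]=0010 (head:  ^)
Step 2: in state C at pos -1, read 0 -> (C,0)->write 1,move R,goto A. Now: state=A, head=0, tape[-2..1]=0110 (head:   ^)
Step 3: in state A at pos 0, read 1 -> (A,1)->write 1,move L,goto B. Now: state=B, head=-1, tape[-2..1]=0110 (head:  ^)
Step 4: in state B at pos -1, read 1 -> (B,1)->write 1,move R,goto B. Now: state=B, head=0, tape[-2..1]=0110 (head:   ^)
Step 5: in state B at pos 0, read 1 -> (B,1)->write 1,move R,goto B. Now: state=B, head=1, tape[-2..2]=01100 (head:    ^)
Step 6: in state B at pos 1, read 0 -> (B,0)->write 0,move L,goto D. Now: state=D, head=0, tape[-2..2]=01100 (head:   ^)
Step 7: in state D at pos 0, read 1 -> (D,1)->write 0,move L,goto B. Now: state=B, head=-1, tape[-2..2]=01000 (head:  ^)
Step 8: in state B at pos -1, read 1 -> (B,1)->write 1,move R,goto B. Now: state=B, head=0, tape[-2..2]=01000 (head:   ^)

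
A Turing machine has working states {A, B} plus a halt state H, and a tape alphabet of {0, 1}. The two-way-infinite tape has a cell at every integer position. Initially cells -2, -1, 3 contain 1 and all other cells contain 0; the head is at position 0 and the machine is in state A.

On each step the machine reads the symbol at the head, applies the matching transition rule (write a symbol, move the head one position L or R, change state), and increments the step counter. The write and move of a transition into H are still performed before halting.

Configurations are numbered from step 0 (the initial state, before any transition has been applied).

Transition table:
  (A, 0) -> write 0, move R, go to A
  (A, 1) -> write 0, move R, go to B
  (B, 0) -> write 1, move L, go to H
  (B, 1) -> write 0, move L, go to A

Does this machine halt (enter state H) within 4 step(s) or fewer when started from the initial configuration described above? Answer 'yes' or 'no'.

Step 1: in state A at pos 0, read 0 -> (A,0)->write 0,move R,goto A. Now: state=A, head=1, tape[-3..4]=01100010 (head:     ^)
Step 2: in state A at pos 1, read 0 -> (A,0)->write 0,move R,goto A. Now: state=A, head=2, tape[-3..4]=01100010 (head:      ^)
Step 3: in state A at pos 2, read 0 -> (A,0)->write 0,move R,goto A. Now: state=A, head=3, tape[-3..4]=01100010 (head:       ^)
Step 4: in state A at pos 3, read 1 -> (A,1)->write 0,move R,goto B. Now: state=B, head=4, tape[-3..5]=011000000 (head:        ^)
After 4 step(s): state = B (not H) -> not halted within 4 -> no

Answer: no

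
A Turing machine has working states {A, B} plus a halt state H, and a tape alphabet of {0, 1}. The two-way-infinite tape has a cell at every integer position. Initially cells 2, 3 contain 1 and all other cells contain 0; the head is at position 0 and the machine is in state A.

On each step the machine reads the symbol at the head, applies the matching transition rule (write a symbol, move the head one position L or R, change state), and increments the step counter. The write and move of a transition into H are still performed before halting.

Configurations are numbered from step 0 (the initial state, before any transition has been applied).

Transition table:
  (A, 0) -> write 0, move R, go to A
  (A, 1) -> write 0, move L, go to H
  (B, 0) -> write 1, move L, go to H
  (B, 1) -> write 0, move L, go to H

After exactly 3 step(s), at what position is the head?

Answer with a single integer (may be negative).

Answer: 1

Derivation:
Step 1: in state A at pos 0, read 0 -> (A,0)->write 0,move R,goto A. Now: state=A, head=1, tape[-1..4]=000110 (head:   ^)
Step 2: in state A at pos 1, read 0 -> (A,0)->write 0,move R,goto A. Now: state=A, head=2, tape[-1..4]=000110 (head:    ^)
Step 3: in state A at pos 2, read 1 -> (A,1)->write 0,move L,goto H. Now: state=H, head=1, tape[-1..4]=000010 (head:   ^)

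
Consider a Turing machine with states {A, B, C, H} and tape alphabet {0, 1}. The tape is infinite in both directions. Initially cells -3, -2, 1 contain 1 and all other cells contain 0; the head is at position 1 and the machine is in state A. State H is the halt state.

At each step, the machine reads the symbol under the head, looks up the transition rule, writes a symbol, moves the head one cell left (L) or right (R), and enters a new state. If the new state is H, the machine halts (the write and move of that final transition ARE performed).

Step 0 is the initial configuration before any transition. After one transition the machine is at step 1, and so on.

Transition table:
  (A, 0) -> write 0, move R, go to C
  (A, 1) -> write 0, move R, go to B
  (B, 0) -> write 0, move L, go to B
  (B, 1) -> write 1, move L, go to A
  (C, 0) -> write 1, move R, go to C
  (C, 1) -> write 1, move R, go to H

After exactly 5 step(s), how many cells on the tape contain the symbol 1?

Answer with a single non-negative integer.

Answer: 2

Derivation:
Step 1: in state A at pos 1, read 1 -> (A,1)->write 0,move R,goto B. Now: state=B, head=2, tape[-4..3]=01100000 (head:       ^)
Step 2: in state B at pos 2, read 0 -> (B,0)->write 0,move L,goto B. Now: state=B, head=1, tape[-4..3]=01100000 (head:      ^)
Step 3: in state B at pos 1, read 0 -> (B,0)->write 0,move L,goto B. Now: state=B, head=0, tape[-4..3]=01100000 (head:     ^)
Step 4: in state B at pos 0, read 0 -> (B,0)->write 0,move L,goto B. Now: state=B, head=-1, tape[-4..3]=01100000 (head:    ^)
Step 5: in state B at pos -1, read 0 -> (B,0)->write 0,move L,goto B. Now: state=B, head=-2, tape[-4..3]=01100000 (head:   ^)
Cells containing 1 after step 5: {-3, -2} -> 2 cell(s)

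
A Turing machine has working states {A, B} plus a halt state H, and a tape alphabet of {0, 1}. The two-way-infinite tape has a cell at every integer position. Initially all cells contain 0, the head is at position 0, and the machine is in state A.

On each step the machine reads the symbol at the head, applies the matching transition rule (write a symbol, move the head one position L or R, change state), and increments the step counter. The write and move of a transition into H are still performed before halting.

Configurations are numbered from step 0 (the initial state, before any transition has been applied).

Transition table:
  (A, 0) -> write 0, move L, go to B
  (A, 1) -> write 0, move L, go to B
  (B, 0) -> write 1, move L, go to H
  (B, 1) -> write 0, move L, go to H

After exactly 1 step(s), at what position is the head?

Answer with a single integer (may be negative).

Step 1: in state A at pos 0, read 0 -> (A,0)->write 0,move L,goto B. Now: state=B, head=-1, tape[-2..1]=0000 (head:  ^)

Answer: -1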